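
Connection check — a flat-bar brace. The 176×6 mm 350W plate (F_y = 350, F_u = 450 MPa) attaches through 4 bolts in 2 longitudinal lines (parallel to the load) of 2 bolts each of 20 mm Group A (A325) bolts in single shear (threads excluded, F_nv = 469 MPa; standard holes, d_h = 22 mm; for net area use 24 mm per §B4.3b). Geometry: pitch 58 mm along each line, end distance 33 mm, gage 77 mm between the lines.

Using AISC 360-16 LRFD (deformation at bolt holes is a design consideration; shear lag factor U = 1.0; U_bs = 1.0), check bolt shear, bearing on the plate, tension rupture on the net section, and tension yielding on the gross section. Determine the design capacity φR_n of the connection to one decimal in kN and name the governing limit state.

Bolt shear: A_b = π(20)²/4 = 314.16 mm². φR_n = 0.75 × 469 × 314.16 × 4 × 1 = 442.0 kN.
Bearing (6 mm plate, F_u = 450 MPa): end bolts L_c = 33 − 22/2 = 22, R_n = min(1.2×22×6×450, 2.4×20×6×450) = 71.28 kN/bolt; interior L_c = 58 − 22 = 36, R_n = 116.64 kN/bolt. φR_n = 0.75 × (2×71.28 + 2×116.64) = 281.9 kN.
Tension rupture (net): A_n = (176 − 2×24)×6 = 768 mm² (U = 1.0, A_e = A_n). φR_n = 0.75 × 450 × 768 = 259.2 kN.
Tension yield (gross): A_g = 176×6 = 1056 mm². φR_n = 0.90 × 350 × 1056 = 332.6 kN.
Governing: min(442.0, 281.9, 259.2, 332.6) = 259.2 kN → net-section rupture.

259.2 kN (net-section rupture governs)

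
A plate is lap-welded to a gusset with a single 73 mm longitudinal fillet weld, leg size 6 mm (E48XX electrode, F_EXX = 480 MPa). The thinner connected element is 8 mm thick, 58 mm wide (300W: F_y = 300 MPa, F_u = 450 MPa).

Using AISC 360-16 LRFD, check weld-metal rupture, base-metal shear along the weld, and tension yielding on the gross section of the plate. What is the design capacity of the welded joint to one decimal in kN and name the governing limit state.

66.9 kN (weld metal governs)

Weld metal: throat = 0.707×6 = 4.242 mm, L = 73 mm. φR_n = 0.75 × 0.6 × 480 × 4.242 × 73 = 66.9 kN.
Base metal shear (8 mm plate): yield φR_n = 1.0×0.6×300×8×73 = 105.1 kN; rupture φR_n = 0.75×0.6×450×8×73 = 118.3 kN; take 105.1 kN (yield).
Tension yield (gross): A_g = 58×8 = 464 mm². φR_n = 0.90 × 300 × 464 = 125.3 kN.
Governing: min(66.9, 105.1, 125.3) = 66.9 kN → weld metal.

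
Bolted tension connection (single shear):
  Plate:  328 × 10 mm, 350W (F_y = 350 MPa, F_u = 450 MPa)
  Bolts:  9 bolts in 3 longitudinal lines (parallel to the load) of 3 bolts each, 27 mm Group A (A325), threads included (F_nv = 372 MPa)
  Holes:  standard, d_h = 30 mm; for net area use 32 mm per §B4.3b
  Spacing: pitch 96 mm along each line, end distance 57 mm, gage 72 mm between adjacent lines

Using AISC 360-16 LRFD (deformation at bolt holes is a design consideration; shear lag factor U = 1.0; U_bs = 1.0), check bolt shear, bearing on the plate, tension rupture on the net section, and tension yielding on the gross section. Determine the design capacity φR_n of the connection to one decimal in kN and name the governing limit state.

Bolt shear: A_b = π(27)²/4 = 572.56 mm². φR_n = 0.75 × 372 × 572.56 × 9 × 1 = 1437.7 kN.
Bearing (10 mm plate, F_u = 450 MPa): end bolts L_c = 57 − 30/2 = 42, R_n = min(1.2×42×10×450, 2.4×27×10×450) = 226.8 kN/bolt; interior L_c = 96 − 30 = 66, R_n = 291.6 kN/bolt. φR_n = 0.75 × (3×226.8 + 6×291.6) = 1822.5 kN.
Tension rupture (net): A_n = (328 − 3×32)×10 = 2320 mm² (U = 1.0, A_e = A_n). φR_n = 0.75 × 450 × 2320 = 783.0 kN.
Tension yield (gross): A_g = 328×10 = 3280 mm². φR_n = 0.90 × 350 × 3280 = 1033.2 kN.
Governing: min(1437.7, 1822.5, 783.0, 1033.2) = 783.0 kN → net-section rupture.

783.0 kN (net-section rupture governs)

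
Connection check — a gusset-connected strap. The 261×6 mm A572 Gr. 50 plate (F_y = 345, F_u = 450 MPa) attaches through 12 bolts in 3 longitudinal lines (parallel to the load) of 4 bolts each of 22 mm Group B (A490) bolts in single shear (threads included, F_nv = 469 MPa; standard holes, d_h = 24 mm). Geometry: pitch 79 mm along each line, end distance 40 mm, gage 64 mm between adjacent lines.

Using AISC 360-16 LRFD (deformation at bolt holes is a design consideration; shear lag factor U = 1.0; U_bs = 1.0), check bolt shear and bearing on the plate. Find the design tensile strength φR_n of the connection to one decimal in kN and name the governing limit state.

1166.4 kN (bearing governs)

Bolt shear: A_b = π(22)²/4 = 380.13 mm². φR_n = 0.75 × 469 × 380.13 × 12 × 1 = 1604.5 kN.
Bearing (6 mm plate, F_u = 450 MPa): end bolts L_c = 40 − 24/2 = 28, R_n = min(1.2×28×6×450, 2.4×22×6×450) = 90.72 kN/bolt; interior L_c = 79 − 24 = 55, R_n = 142.56 kN/bolt. φR_n = 0.75 × (3×90.72 + 9×142.56) = 1166.4 kN.
Governing: min(1604.5, 1166.4) = 1166.4 kN → bearing.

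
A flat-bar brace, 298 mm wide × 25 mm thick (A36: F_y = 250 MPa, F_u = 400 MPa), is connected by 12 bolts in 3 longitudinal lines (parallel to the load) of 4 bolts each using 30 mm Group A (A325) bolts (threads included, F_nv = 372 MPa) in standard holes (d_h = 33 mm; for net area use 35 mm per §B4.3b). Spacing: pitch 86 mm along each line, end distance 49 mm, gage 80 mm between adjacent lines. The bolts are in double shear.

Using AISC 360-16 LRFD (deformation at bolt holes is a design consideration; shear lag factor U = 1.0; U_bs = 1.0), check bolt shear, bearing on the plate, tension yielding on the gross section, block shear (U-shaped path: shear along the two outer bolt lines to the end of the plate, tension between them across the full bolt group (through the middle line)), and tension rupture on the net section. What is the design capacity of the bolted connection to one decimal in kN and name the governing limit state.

Bolt shear: A_b = π(30)²/4 = 706.86 mm². φR_n = 0.75 × 372 × 706.86 × 12 × 2 = 4733.1 kN.
Bearing (25 mm plate, F_u = 400 MPa): end bolts L_c = 49 − 33/2 = 32.5, R_n = min(1.2×32.5×25×400, 2.4×30×25×400) = 390 kN/bolt; interior L_c = 86 − 33 = 53, R_n = 636 kN/bolt. φR_n = 0.75 × (3×390 + 9×636) = 5170.5 kN.
Tension yield (gross): A_g = 298×25 = 7450 mm². φR_n = 0.90 × 250 × 7450 = 1676.3 kN.
Block shear: shear path 2×[49+3×86] = 2×307 mm, A_gv = 15350, A_nv = 2×(307 − 3.5×35)×25 = 9225 mm²; tension across gage: (160 − 2×35)×25 = 2250 mm². R_n = min(0.6×400×9225, 0.6×250×15350) + 1.0×400×2250 = min(2214, 2302.5) + 900 = 3114 kN. φR_n = 0.75 × 3114 = 2335.5 kN.
Tension rupture (net): A_n = (298 − 3×35)×25 = 4825 mm² (U = 1.0, A_e = A_n). φR_n = 0.75 × 400 × 4825 = 1447.5 kN.
Governing: min(4733.1, 5170.5, 1676.3, 2335.5, 1447.5) = 1447.5 kN → net-section rupture.

1447.5 kN (net-section rupture governs)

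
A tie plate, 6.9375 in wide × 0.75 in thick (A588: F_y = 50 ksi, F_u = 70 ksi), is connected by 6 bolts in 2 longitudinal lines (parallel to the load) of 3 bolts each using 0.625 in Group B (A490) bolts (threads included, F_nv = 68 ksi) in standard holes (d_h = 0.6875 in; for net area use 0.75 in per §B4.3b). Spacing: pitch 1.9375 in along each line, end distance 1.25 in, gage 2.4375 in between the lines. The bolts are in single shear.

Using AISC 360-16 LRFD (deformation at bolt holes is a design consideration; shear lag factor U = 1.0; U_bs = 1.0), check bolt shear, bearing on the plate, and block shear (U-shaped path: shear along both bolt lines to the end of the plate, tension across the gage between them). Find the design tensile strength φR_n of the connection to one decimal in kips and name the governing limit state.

93.9 kips (bolt shear governs)

Bolt shear: A_b = π(0.625)²/4 = 0.3068 in². φR_n = 0.75 × 68 × 0.3068 × 6 × 1 = 93.9 kips.
Bearing (0.75 in plate, F_u = 70 ksi): end bolts L_c = 1.25 − 0.6875/2 = 0.90625, R_n = min(1.2×0.90625×0.75×70, 2.4×0.625×0.75×70) = 57.094 kips/bolt; interior L_c = 1.9375 − 0.6875 = 1.25, R_n = 78.75 kips/bolt. φR_n = 0.75 × (2×57.094 + 4×78.75) = 321.9 kips.
Block shear: shear path 2×[1.25+2×1.9375] = 2×5.125 in, A_gv = 7.6875, A_nv = 2×(5.125 − 2.5×0.75)×0.75 = 4.875 in²; tension across gage: (2.4375 − 1×0.75)×0.75 = 1.2656 in². R_n = min(0.6×70×4.875, 0.6×50×7.6875) + 1.0×70×1.2656 = min(204.75, 230.63) + 88.592 = 293.34 kips. φR_n = 0.75 × 293.34 = 220.0 kips.
Governing: min(93.9, 321.9, 220.0) = 93.9 kips → bolt shear.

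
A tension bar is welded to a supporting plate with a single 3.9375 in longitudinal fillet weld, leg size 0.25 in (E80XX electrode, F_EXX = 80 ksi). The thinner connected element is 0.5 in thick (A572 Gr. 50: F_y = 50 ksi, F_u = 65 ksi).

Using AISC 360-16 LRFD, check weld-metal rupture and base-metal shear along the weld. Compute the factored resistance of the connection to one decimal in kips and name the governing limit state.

Weld metal: throat = 0.707×0.25 = 0.17675 in, L = 3.9375 in. φR_n = 0.75 × 0.6 × 80 × 0.17675 × 3.9375 = 25.1 kips.
Base metal shear (0.5 in plate): yield φR_n = 1.0×0.6×50×0.5×3.9375 = 59.1 kips; rupture φR_n = 0.75×0.6×65×0.5×3.9375 = 57.6 kips; take 57.6 kips (rupture).
Governing: min(25.1, 57.6) = 25.1 kips → weld metal.

25.1 kips (weld metal governs)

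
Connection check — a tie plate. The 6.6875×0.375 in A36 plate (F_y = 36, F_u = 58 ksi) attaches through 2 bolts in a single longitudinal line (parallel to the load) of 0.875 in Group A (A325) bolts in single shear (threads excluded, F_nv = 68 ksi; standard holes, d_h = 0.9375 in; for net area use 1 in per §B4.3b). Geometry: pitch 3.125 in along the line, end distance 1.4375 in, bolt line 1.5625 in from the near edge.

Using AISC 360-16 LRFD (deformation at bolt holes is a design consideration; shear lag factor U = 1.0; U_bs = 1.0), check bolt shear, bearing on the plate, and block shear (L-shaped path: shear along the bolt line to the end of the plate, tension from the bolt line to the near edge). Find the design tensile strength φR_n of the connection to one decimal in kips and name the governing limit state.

Bolt shear: A_b = π(0.875)²/4 = 0.60132 in². φR_n = 0.75 × 68 × 0.60132 × 2 × 1 = 61.3 kips.
Bearing (0.375 in plate, F_u = 58 ksi): end bolts L_c = 1.4375 − 0.9375/2 = 0.96875, R_n = min(1.2×0.96875×0.375×58, 2.4×0.875×0.375×58) = 25.284 kips/bolt; interior L_c = 3.125 − 0.9375 = 2.1875, R_n = 45.675 kips/bolt. φR_n = 0.75 × (1×25.284 + 1×45.675) = 53.2 kips.
Block shear: shear path 1×[1.4375+1×3.125] = 1×4.5625 in, A_gv = 1.7109, A_nv = 1×(4.5625 − 1.5×1)×0.375 = 1.1484 in²; tension to near edge: (1.5625 − 0.5×1)×0.375 = 0.39844 in². R_n = min(0.6×58×1.1484, 0.6×36×1.7109) + 1.0×58×0.39844 = min(39.964, 36.955) + 23.11 = 60.065 kips. φR_n = 0.75 × 60.065 = 45.0 kips.
Governing: min(61.3, 53.2, 45.0) = 45.0 kips → block shear.

45.0 kips (block shear governs)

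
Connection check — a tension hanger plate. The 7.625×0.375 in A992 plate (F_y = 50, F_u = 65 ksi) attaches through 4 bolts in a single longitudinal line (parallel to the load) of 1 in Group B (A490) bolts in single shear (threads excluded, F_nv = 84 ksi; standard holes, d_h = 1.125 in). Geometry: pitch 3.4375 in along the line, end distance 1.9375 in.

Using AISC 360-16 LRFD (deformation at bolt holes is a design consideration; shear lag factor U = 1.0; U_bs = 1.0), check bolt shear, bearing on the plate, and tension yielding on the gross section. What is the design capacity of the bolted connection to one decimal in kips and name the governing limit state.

Bolt shear: A_b = π(1)²/4 = 0.7854 in². φR_n = 0.75 × 84 × 0.7854 × 4 × 1 = 197.9 kips.
Bearing (0.375 in plate, F_u = 65 ksi): end bolts L_c = 1.9375 − 1.125/2 = 1.375, R_n = min(1.2×1.375×0.375×65, 2.4×1×0.375×65) = 40.219 kips/bolt; interior L_c = 3.4375 − 1.125 = 2.3125, R_n = 58.5 kips/bolt. φR_n = 0.75 × (1×40.219 + 3×58.5) = 161.8 kips.
Tension yield (gross): A_g = 7.625×0.375 = 2.8594 in². φR_n = 0.90 × 50 × 2.8594 = 128.7 kips.
Governing: min(197.9, 161.8, 128.7) = 128.7 kips → gross-section yield.

128.7 kips (gross-section yield governs)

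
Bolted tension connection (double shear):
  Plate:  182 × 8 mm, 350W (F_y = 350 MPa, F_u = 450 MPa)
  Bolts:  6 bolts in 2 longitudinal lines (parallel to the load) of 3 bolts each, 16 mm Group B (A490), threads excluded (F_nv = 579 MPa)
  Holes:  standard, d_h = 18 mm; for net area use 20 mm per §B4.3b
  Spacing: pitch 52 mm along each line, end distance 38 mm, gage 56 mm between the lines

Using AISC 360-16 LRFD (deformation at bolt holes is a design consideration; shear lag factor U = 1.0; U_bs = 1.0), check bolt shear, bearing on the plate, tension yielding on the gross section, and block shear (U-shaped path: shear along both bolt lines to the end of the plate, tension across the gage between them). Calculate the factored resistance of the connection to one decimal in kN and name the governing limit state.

Bolt shear: A_b = π(16)²/4 = 201.06 mm². φR_n = 0.75 × 579 × 201.06 × 6 × 2 = 1047.7 kN.
Bearing (8 mm plate, F_u = 450 MPa): end bolts L_c = 38 − 18/2 = 29, R_n = min(1.2×29×8×450, 2.4×16×8×450) = 125.28 kN/bolt; interior L_c = 52 − 18 = 34, R_n = 138.24 kN/bolt. φR_n = 0.75 × (2×125.28 + 4×138.24) = 602.6 kN.
Tension yield (gross): A_g = 182×8 = 1456 mm². φR_n = 0.90 × 350 × 1456 = 458.6 kN.
Block shear: shear path 2×[38+2×52] = 2×142 mm, A_gv = 2272, A_nv = 2×(142 − 2.5×20)×8 = 1472 mm²; tension across gage: (56 − 1×20)×8 = 288 mm². R_n = min(0.6×450×1472, 0.6×350×2272) + 1.0×450×288 = min(397.44, 477.12) + 129.6 = 527.04 kN. φR_n = 0.75 × 527.04 = 395.3 kN.
Governing: min(1047.7, 602.6, 458.6, 395.3) = 395.3 kN → block shear.

395.3 kN (block shear governs)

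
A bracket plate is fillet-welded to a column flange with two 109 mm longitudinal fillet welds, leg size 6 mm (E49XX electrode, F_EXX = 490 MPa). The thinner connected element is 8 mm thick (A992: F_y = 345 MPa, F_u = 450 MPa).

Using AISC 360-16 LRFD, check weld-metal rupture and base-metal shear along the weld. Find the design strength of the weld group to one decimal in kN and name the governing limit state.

203.9 kN (weld metal governs)

Weld metal: throat = 0.707×6 = 4.242 mm, L = 2×109 = 218 mm. φR_n = 0.75 × 0.6 × 490 × 4.242 × 218 = 203.9 kN.
Base metal shear (8 mm plate): yield φR_n = 1.0×0.6×345×8×218 = 361.0 kN; rupture φR_n = 0.75×0.6×450×8×218 = 353.2 kN; take 353.2 kN (rupture).
Governing: min(203.9, 353.2) = 203.9 kN → weld metal.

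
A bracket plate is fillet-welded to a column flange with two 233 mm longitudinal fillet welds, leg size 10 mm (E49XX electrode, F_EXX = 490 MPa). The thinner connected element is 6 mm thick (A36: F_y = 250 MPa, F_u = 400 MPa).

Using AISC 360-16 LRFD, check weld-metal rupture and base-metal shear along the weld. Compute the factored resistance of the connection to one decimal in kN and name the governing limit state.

419.4 kN (base-metal shear governs)

Weld metal: throat = 0.707×10 = 7.07 mm, L = 2×233 = 466 mm. φR_n = 0.75 × 0.6 × 490 × 7.07 × 466 = 726.5 kN.
Base metal shear (6 mm plate): yield φR_n = 1.0×0.6×250×6×466 = 419.4 kN; rupture φR_n = 0.75×0.6×400×6×466 = 503.3 kN; take 419.4 kN (yield).
Governing: min(726.5, 419.4) = 419.4 kN → base-metal shear.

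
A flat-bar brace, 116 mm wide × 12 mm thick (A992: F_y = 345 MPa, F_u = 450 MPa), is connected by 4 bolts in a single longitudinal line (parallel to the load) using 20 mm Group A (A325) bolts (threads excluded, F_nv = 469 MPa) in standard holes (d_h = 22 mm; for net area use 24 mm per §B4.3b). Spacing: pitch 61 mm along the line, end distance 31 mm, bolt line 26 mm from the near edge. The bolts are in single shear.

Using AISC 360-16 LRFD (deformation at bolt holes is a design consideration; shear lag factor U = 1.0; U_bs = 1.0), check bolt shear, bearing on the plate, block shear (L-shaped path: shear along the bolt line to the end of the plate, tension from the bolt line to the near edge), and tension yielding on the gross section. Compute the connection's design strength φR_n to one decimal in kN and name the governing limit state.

372.6 kN (block shear governs)

Bolt shear: A_b = π(20)²/4 = 314.16 mm². φR_n = 0.75 × 469 × 314.16 × 4 × 1 = 442.0 kN.
Bearing (12 mm plate, F_u = 450 MPa): end bolts L_c = 31 − 22/2 = 20, R_n = min(1.2×20×12×450, 2.4×20×12×450) = 129.6 kN/bolt; interior L_c = 61 − 22 = 39, R_n = 252.72 kN/bolt. φR_n = 0.75 × (1×129.6 + 3×252.72) = 665.8 kN.
Block shear: shear path 1×[31+3×61] = 1×214 mm, A_gv = 2568, A_nv = 1×(214 − 3.5×24)×12 = 1560 mm²; tension to near edge: (26 − 0.5×24)×12 = 168 mm². R_n = min(0.6×450×1560, 0.6×345×2568) + 1.0×450×168 = min(421.2, 531.58) + 75.6 = 496.8 kN. φR_n = 0.75 × 496.8 = 372.6 kN.
Tension yield (gross): A_g = 116×12 = 1392 mm². φR_n = 0.90 × 345 × 1392 = 432.2 kN.
Governing: min(442.0, 665.8, 372.6, 432.2) = 372.6 kN → block shear.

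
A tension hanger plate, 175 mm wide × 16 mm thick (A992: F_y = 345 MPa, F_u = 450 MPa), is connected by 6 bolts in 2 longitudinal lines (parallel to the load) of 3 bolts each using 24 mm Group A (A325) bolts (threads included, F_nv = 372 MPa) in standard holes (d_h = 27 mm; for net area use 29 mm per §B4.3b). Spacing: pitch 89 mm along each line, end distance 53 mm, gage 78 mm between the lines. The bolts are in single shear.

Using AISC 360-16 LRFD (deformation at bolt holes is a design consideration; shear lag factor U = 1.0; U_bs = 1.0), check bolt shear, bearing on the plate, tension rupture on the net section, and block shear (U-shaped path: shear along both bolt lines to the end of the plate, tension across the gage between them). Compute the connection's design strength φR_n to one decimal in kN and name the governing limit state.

Bolt shear: A_b = π(24)²/4 = 452.39 mm². φR_n = 0.75 × 372 × 452.39 × 6 × 1 = 757.3 kN.
Bearing (16 mm plate, F_u = 450 MPa): end bolts L_c = 53 − 27/2 = 39.5, R_n = min(1.2×39.5×16×450, 2.4×24×16×450) = 341.28 kN/bolt; interior L_c = 89 − 27 = 62, R_n = 414.72 kN/bolt. φR_n = 0.75 × (2×341.28 + 4×414.72) = 1756.1 kN.
Tension rupture (net): A_n = (175 − 2×29)×16 = 1872 mm² (U = 1.0, A_e = A_n). φR_n = 0.75 × 450 × 1872 = 631.8 kN.
Block shear: shear path 2×[53+2×89] = 2×231 mm, A_gv = 7392, A_nv = 2×(231 − 2.5×29)×16 = 5072 mm²; tension across gage: (78 − 1×29)×16 = 784 mm². R_n = min(0.6×450×5072, 0.6×345×7392) + 1.0×450×784 = min(1369.4, 1530.1) + 352.8 = 1722.2 kN. φR_n = 0.75 × 1722.2 = 1291.7 kN.
Governing: min(757.3, 1756.1, 631.8, 1291.7) = 631.8 kN → net-section rupture.

631.8 kN (net-section rupture governs)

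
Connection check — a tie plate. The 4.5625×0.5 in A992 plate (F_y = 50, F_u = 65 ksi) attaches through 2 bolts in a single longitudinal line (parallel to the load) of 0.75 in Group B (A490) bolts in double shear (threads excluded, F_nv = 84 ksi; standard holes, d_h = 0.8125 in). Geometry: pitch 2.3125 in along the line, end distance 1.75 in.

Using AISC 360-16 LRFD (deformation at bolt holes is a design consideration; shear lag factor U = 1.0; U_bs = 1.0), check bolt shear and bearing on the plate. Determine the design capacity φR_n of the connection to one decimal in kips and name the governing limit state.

Bolt shear: A_b = π(0.75)²/4 = 0.44179 in². φR_n = 0.75 × 84 × 0.44179 × 2 × 2 = 111.3 kips.
Bearing (0.5 in plate, F_u = 65 ksi): end bolts L_c = 1.75 − 0.8125/2 = 1.34375, R_n = min(1.2×1.34375×0.5×65, 2.4×0.75×0.5×65) = 52.406 kips/bolt; interior L_c = 2.3125 − 0.8125 = 1.5, R_n = 58.5 kips/bolt. φR_n = 0.75 × (1×52.406 + 1×58.5) = 83.2 kips.
Governing: min(111.3, 83.2) = 83.2 kips → bearing.

83.2 kips (bearing governs)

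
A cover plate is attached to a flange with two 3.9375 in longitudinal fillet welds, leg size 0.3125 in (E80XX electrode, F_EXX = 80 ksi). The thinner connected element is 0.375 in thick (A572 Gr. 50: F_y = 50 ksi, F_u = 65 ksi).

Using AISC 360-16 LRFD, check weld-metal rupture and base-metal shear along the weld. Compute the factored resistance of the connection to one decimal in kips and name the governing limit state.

62.6 kips (weld metal governs)

Weld metal: throat = 0.707×0.3125 = 0.22094 in, L = 2×3.9375 = 7.875 in. φR_n = 0.75 × 0.6 × 80 × 0.22094 × 7.875 = 62.6 kips.
Base metal shear (0.375 in plate): yield φR_n = 1.0×0.6×50×0.375×7.875 = 88.6 kips; rupture φR_n = 0.75×0.6×65×0.375×7.875 = 86.4 kips; take 86.4 kips (rupture).
Governing: min(62.6, 86.4) = 62.6 kips → weld metal.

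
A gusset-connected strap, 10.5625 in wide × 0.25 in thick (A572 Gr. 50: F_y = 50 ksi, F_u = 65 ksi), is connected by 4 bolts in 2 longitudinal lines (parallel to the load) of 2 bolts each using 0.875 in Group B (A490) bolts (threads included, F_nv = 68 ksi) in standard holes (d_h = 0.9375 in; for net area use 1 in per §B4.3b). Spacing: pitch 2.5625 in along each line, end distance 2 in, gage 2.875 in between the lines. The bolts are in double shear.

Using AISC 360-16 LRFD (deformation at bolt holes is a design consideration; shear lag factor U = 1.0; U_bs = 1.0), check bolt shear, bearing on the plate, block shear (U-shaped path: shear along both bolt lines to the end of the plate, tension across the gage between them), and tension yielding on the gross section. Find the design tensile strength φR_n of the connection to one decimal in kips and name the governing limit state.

Bolt shear: A_b = π(0.875)²/4 = 0.60132 in². φR_n = 0.75 × 68 × 0.60132 × 4 × 2 = 245.3 kips.
Bearing (0.25 in plate, F_u = 65 ksi): end bolts L_c = 2 − 0.9375/2 = 1.53125, R_n = min(1.2×1.53125×0.25×65, 2.4×0.875×0.25×65) = 29.859 kips/bolt; interior L_c = 2.5625 − 0.9375 = 1.625, R_n = 31.688 kips/bolt. φR_n = 0.75 × (2×29.859 + 2×31.688) = 92.3 kips.
Block shear: shear path 2×[2+1×2.5625] = 2×4.5625 in, A_gv = 2.2813, A_nv = 2×(4.5625 − 1.5×1)×0.25 = 1.5313 in²; tension across gage: (2.875 − 1×1)×0.25 = 0.46875 in². R_n = min(0.6×65×1.5313, 0.6×50×2.2813) + 1.0×65×0.46875 = min(59.721, 68.439) + 30.469 = 90.19 kips. φR_n = 0.75 × 90.19 = 67.6 kips.
Tension yield (gross): A_g = 10.5625×0.25 = 2.6406 in². φR_n = 0.90 × 50 × 2.6406 = 118.8 kips.
Governing: min(245.3, 92.3, 67.6, 118.8) = 67.6 kips → block shear.

67.6 kips (block shear governs)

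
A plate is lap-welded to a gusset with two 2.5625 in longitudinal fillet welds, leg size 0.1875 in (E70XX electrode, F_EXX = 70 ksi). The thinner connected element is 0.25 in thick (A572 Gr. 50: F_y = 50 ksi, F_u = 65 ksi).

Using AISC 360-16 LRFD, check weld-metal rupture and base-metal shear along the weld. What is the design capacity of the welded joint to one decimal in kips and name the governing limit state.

21.4 kips (weld metal governs)

Weld metal: throat = 0.707×0.1875 = 0.13256 in, L = 2×2.5625 = 5.125 in. φR_n = 0.75 × 0.6 × 70 × 0.13256 × 5.125 = 21.4 kips.
Base metal shear (0.25 in plate): yield φR_n = 1.0×0.6×50×0.25×5.125 = 38.4 kips; rupture φR_n = 0.75×0.6×65×0.25×5.125 = 37.5 kips; take 37.5 kips (rupture).
Governing: min(21.4, 37.5) = 21.4 kips → weld metal.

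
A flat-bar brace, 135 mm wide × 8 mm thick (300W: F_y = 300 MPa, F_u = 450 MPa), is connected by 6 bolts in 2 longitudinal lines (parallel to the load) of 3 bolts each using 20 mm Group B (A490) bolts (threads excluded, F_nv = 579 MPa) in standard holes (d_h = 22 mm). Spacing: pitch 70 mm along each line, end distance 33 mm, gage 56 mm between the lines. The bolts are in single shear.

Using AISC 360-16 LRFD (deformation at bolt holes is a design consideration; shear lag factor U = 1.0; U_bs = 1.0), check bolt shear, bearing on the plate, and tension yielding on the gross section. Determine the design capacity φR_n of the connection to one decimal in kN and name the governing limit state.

Bolt shear: A_b = π(20)²/4 = 314.16 mm². φR_n = 0.75 × 579 × 314.16 × 6 × 1 = 818.5 kN.
Bearing (8 mm plate, F_u = 450 MPa): end bolts L_c = 33 − 22/2 = 22, R_n = min(1.2×22×8×450, 2.4×20×8×450) = 95.04 kN/bolt; interior L_c = 70 − 22 = 48, R_n = 172.8 kN/bolt. φR_n = 0.75 × (2×95.04 + 4×172.8) = 661.0 kN.
Tension yield (gross): A_g = 135×8 = 1080 mm². φR_n = 0.90 × 300 × 1080 = 291.6 kN.
Governing: min(818.5, 661.0, 291.6) = 291.6 kN → gross-section yield.

291.6 kN (gross-section yield governs)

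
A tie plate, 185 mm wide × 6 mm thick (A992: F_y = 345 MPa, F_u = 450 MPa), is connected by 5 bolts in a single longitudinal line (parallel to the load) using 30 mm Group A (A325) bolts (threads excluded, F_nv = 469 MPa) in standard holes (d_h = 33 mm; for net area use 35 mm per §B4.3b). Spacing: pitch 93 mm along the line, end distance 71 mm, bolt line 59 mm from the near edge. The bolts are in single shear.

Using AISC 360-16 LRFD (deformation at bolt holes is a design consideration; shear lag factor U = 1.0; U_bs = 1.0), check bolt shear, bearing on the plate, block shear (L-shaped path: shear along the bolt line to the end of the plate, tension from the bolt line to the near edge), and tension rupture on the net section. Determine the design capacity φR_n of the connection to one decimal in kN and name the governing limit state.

303.8 kN (net-section rupture governs)

Bolt shear: A_b = π(30)²/4 = 706.86 mm². φR_n = 0.75 × 469 × 706.86 × 5 × 1 = 1243.2 kN.
Bearing (6 mm plate, F_u = 450 MPa): end bolts L_c = 71 − 33/2 = 54.5, R_n = min(1.2×54.5×6×450, 2.4×30×6×450) = 176.58 kN/bolt; interior L_c = 93 − 33 = 60, R_n = 194.4 kN/bolt. φR_n = 0.75 × (1×176.58 + 4×194.4) = 715.6 kN.
Block shear: shear path 1×[71+4×93] = 1×443 mm, A_gv = 2658, A_nv = 1×(443 − 4.5×35)×6 = 1713 mm²; tension to near edge: (59 − 0.5×35)×6 = 249 mm². R_n = min(0.6×450×1713, 0.6×345×2658) + 1.0×450×249 = min(462.51, 550.21) + 112.05 = 574.56 kN. φR_n = 0.75 × 574.56 = 430.9 kN.
Tension rupture (net): A_n = (185 − 1×35)×6 = 900 mm² (U = 1.0, A_e = A_n). φR_n = 0.75 × 450 × 900 = 303.8 kN.
Governing: min(1243.2, 715.6, 430.9, 303.8) = 303.8 kN → net-section rupture.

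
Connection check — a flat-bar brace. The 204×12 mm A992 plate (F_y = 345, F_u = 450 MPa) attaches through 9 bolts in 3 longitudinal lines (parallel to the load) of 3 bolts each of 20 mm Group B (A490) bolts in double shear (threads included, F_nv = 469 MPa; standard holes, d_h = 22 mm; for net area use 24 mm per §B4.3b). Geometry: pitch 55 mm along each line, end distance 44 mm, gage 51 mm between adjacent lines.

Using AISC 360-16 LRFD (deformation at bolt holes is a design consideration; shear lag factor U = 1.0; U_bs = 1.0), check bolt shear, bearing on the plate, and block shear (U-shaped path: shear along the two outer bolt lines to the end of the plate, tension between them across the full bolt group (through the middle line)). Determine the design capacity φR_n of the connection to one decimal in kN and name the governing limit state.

Bolt shear: A_b = π(20)²/4 = 314.16 mm². φR_n = 0.75 × 469 × 314.16 × 9 × 2 = 1989.1 kN.
Bearing (12 mm plate, F_u = 450 MPa): end bolts L_c = 44 − 22/2 = 33, R_n = min(1.2×33×12×450, 2.4×20×12×450) = 213.84 kN/bolt; interior L_c = 55 − 22 = 33, R_n = 213.84 kN/bolt. φR_n = 0.75 × (3×213.84 + 6×213.84) = 1443.4 kN.
Block shear: shear path 2×[44+2×55] = 2×154 mm, A_gv = 3696, A_nv = 2×(154 − 2.5×24)×12 = 2256 mm²; tension across gage: (102 − 2×24)×12 = 648 mm². R_n = min(0.6×450×2256, 0.6×345×3696) + 1.0×450×648 = min(609.12, 765.07) + 291.6 = 900.72 kN. φR_n = 0.75 × 900.72 = 675.5 kN.
Governing: min(1989.1, 1443.4, 675.5) = 675.5 kN → block shear.

675.5 kN (block shear governs)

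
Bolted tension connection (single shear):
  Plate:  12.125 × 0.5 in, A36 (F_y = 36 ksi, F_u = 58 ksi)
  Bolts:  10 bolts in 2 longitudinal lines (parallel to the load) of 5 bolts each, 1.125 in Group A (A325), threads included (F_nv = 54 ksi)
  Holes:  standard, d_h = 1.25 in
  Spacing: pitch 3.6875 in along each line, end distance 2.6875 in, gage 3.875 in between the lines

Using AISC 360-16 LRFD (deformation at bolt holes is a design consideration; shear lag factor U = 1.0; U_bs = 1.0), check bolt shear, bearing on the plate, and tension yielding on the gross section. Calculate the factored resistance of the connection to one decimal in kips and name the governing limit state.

196.4 kips (gross-section yield governs)

Bolt shear: A_b = π(1.125)²/4 = 0.99402 in². φR_n = 0.75 × 54 × 0.99402 × 10 × 1 = 402.6 kips.
Bearing (0.5 in plate, F_u = 58 ksi): end bolts L_c = 2.6875 − 1.25/2 = 2.0625, R_n = min(1.2×2.0625×0.5×58, 2.4×1.125×0.5×58) = 71.775 kips/bolt; interior L_c = 3.6875 − 1.25 = 2.4375, R_n = 78.3 kips/bolt. φR_n = 0.75 × (2×71.775 + 8×78.3) = 577.5 kips.
Tension yield (gross): A_g = 12.125×0.5 = 6.0625 in². φR_n = 0.90 × 36 × 6.0625 = 196.4 kips.
Governing: min(402.6, 577.5, 196.4) = 196.4 kips → gross-section yield.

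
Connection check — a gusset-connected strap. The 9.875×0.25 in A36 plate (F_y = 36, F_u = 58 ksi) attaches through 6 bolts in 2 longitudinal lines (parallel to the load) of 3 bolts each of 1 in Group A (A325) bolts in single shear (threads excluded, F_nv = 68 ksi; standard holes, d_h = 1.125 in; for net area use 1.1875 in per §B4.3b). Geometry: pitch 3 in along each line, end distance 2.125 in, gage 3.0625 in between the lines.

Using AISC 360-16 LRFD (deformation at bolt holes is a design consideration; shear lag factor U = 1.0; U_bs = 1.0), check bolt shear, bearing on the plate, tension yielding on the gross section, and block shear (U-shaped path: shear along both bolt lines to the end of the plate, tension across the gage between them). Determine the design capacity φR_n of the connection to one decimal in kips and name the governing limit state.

Bolt shear: A_b = π(1)²/4 = 0.7854 in². φR_n = 0.75 × 68 × 0.7854 × 6 × 1 = 240.3 kips.
Bearing (0.25 in plate, F_u = 58 ksi): end bolts L_c = 2.125 − 1.125/2 = 1.5625, R_n = min(1.2×1.5625×0.25×58, 2.4×1×0.25×58) = 27.188 kips/bolt; interior L_c = 3 − 1.125 = 1.875, R_n = 32.625 kips/bolt. φR_n = 0.75 × (2×27.188 + 4×32.625) = 138.7 kips.
Tension yield (gross): A_g = 9.875×0.25 = 2.4688 in². φR_n = 0.90 × 36 × 2.4688 = 80.0 kips.
Block shear: shear path 2×[2.125+2×3] = 2×8.125 in, A_gv = 4.0625, A_nv = 2×(8.125 − 2.5×1.1875)×0.25 = 2.5781 in²; tension across gage: (3.0625 − 1×1.1875)×0.25 = 0.46875 in². R_n = min(0.6×58×2.5781, 0.6×36×4.0625) + 1.0×58×0.46875 = min(89.718, 87.75) + 27.188 = 114.94 kips. φR_n = 0.75 × 114.94 = 86.2 kips.
Governing: min(240.3, 138.7, 80.0, 86.2) = 80.0 kips → gross-section yield.

80.0 kips (gross-section yield governs)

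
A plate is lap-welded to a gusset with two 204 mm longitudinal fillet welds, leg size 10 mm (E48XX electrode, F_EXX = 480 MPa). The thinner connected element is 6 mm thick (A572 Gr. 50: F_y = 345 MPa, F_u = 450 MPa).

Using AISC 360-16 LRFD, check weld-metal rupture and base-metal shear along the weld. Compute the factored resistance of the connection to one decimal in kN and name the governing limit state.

Weld metal: throat = 0.707×10 = 7.07 mm, L = 2×204 = 408 mm. φR_n = 0.75 × 0.6 × 480 × 7.07 × 408 = 623.1 kN.
Base metal shear (6 mm plate): yield φR_n = 1.0×0.6×345×6×408 = 506.7 kN; rupture φR_n = 0.75×0.6×450×6×408 = 495.7 kN; take 495.7 kN (rupture).
Governing: min(623.1, 495.7) = 495.7 kN → base-metal shear.

495.7 kN (base-metal shear governs)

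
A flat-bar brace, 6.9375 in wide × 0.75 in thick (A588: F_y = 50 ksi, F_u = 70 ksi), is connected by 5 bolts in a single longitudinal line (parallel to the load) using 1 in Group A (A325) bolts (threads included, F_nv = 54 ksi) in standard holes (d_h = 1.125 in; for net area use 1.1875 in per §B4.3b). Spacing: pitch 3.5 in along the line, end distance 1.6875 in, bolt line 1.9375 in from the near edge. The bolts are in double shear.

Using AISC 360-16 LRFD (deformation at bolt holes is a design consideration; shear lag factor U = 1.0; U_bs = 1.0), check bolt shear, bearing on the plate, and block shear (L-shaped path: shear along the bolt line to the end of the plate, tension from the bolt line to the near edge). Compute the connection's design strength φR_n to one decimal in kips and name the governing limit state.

Bolt shear: A_b = π(1)²/4 = 0.7854 in². φR_n = 0.75 × 54 × 0.7854 × 5 × 2 = 318.1 kips.
Bearing (0.75 in plate, F_u = 70 ksi): end bolts L_c = 1.6875 − 1.125/2 = 1.125, R_n = min(1.2×1.125×0.75×70, 2.4×1×0.75×70) = 70.875 kips/bolt; interior L_c = 3.5 − 1.125 = 2.375, R_n = 126 kips/bolt. φR_n = 0.75 × (1×70.875 + 4×126) = 431.2 kips.
Block shear: shear path 1×[1.6875+4×3.5] = 1×15.6875 in, A_gv = 11.766, A_nv = 1×(15.6875 − 4.5×1.1875)×0.75 = 7.7578 in²; tension to near edge: (1.9375 − 0.5×1.1875)×0.75 = 1.0078 in². R_n = min(0.6×70×7.7578, 0.6×50×11.766) + 1.0×70×1.0078 = min(325.83, 352.98) + 70.546 = 396.38 kips. φR_n = 0.75 × 396.38 = 297.3 kips.
Governing: min(318.1, 431.2, 297.3) = 297.3 kips → block shear.

297.3 kips (block shear governs)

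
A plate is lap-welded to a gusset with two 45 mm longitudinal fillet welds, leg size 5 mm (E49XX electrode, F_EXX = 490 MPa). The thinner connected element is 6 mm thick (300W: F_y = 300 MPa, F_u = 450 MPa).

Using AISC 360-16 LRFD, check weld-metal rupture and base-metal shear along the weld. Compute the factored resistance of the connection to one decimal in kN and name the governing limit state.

70.2 kN (weld metal governs)

Weld metal: throat = 0.707×5 = 3.535 mm, L = 2×45 = 90 mm. φR_n = 0.75 × 0.6 × 490 × 3.535 × 90 = 70.2 kN.
Base metal shear (6 mm plate): yield φR_n = 1.0×0.6×300×6×90 = 97.2 kN; rupture φR_n = 0.75×0.6×450×6×90 = 109.4 kN; take 97.2 kN (yield).
Governing: min(70.2, 97.2) = 70.2 kN → weld metal.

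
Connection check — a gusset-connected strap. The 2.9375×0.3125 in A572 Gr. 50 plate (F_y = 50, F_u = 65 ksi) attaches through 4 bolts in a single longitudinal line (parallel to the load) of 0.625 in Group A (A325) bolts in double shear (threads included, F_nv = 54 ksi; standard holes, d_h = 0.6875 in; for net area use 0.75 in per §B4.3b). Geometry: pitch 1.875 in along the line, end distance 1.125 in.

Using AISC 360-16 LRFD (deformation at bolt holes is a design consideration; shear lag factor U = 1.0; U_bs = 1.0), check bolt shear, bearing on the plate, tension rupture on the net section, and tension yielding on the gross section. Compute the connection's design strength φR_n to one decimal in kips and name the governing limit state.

33.3 kips (net-section rupture governs)

Bolt shear: A_b = π(0.625)²/4 = 0.3068 in². φR_n = 0.75 × 54 × 0.3068 × 4 × 2 = 99.4 kips.
Bearing (0.3125 in plate, F_u = 65 ksi): end bolts L_c = 1.125 − 0.6875/2 = 0.78125, R_n = min(1.2×0.78125×0.3125×65, 2.4×0.625×0.3125×65) = 19.043 kips/bolt; interior L_c = 1.875 − 0.6875 = 1.1875, R_n = 28.945 kips/bolt. φR_n = 0.75 × (1×19.043 + 3×28.945) = 79.4 kips.
Tension rupture (net): A_n = (2.9375 − 1×0.75)×0.3125 = 0.68359 in² (U = 1.0, A_e = A_n). φR_n = 0.75 × 65 × 0.68359 = 33.3 kips.
Tension yield (gross): A_g = 2.9375×0.3125 = 0.91797 in². φR_n = 0.90 × 50 × 0.91797 = 41.3 kips.
Governing: min(99.4, 79.4, 33.3, 41.3) = 33.3 kips → net-section rupture.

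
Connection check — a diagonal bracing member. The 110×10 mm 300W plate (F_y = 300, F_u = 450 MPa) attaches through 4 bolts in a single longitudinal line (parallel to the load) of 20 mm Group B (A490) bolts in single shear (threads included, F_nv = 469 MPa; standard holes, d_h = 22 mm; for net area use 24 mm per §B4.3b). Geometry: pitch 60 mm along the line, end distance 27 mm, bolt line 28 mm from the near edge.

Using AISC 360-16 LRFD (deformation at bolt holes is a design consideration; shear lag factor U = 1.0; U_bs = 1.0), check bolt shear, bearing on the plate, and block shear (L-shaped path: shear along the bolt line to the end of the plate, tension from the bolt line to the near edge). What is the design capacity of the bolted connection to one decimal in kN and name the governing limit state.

303.1 kN (block shear governs)

Bolt shear: A_b = π(20)²/4 = 314.16 mm². φR_n = 0.75 × 469 × 314.16 × 4 × 1 = 442.0 kN.
Bearing (10 mm plate, F_u = 450 MPa): end bolts L_c = 27 − 22/2 = 16, R_n = min(1.2×16×10×450, 2.4×20×10×450) = 86.4 kN/bolt; interior L_c = 60 − 22 = 38, R_n = 205.2 kN/bolt. φR_n = 0.75 × (1×86.4 + 3×205.2) = 526.5 kN.
Block shear: shear path 1×[27+3×60] = 1×207 mm, A_gv = 2070, A_nv = 1×(207 − 3.5×24)×10 = 1230 mm²; tension to near edge: (28 − 0.5×24)×10 = 160 mm². R_n = min(0.6×450×1230, 0.6×300×2070) + 1.0×450×160 = min(332.1, 372.6) + 72 = 404.1 kN. φR_n = 0.75 × 404.1 = 303.1 kN.
Governing: min(442.0, 526.5, 303.1) = 303.1 kN → block shear.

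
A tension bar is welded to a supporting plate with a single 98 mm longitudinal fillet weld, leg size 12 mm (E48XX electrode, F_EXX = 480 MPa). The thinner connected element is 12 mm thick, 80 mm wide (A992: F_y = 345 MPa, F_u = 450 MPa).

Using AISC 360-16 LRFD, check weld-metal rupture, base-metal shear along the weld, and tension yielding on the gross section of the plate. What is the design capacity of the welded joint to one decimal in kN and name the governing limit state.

179.6 kN (weld metal governs)

Weld metal: throat = 0.707×12 = 8.484 mm, L = 98 mm. φR_n = 0.75 × 0.6 × 480 × 8.484 × 98 = 179.6 kN.
Base metal shear (12 mm plate): yield φR_n = 1.0×0.6×345×12×98 = 243.4 kN; rupture φR_n = 0.75×0.6×450×12×98 = 238.1 kN; take 238.1 kN (rupture).
Tension yield (gross): A_g = 80×12 = 960 mm². φR_n = 0.90 × 345 × 960 = 298.1 kN.
Governing: min(179.6, 238.1, 298.1) = 179.6 kN → weld metal.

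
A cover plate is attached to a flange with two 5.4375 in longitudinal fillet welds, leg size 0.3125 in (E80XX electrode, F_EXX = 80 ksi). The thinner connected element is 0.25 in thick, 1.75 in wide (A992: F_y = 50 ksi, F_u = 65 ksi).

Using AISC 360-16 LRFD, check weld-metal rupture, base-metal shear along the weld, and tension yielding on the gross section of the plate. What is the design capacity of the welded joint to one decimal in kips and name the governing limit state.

Weld metal: throat = 0.707×0.3125 = 0.22094 in, L = 2×5.4375 = 10.875 in. φR_n = 0.75 × 0.6 × 80 × 0.22094 × 10.875 = 86.5 kips.
Base metal shear (0.25 in plate): yield φR_n = 1.0×0.6×50×0.25×10.875 = 81.6 kips; rupture φR_n = 0.75×0.6×65×0.25×10.875 = 79.5 kips; take 79.5 kips (rupture).
Tension yield (gross): A_g = 1.75×0.25 = 0.4375 in². φR_n = 0.90 × 50 × 0.4375 = 19.7 kips.
Governing: min(86.5, 79.5, 19.7) = 19.7 kips → gross-section yield.

19.7 kips (gross-section yield governs)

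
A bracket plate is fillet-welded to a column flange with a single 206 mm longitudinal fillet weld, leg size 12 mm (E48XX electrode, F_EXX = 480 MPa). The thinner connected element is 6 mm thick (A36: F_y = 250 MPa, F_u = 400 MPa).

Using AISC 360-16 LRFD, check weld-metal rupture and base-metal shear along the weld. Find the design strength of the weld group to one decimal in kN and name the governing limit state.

185.4 kN (base-metal shear governs)

Weld metal: throat = 0.707×12 = 8.484 mm, L = 206 mm. φR_n = 0.75 × 0.6 × 480 × 8.484 × 206 = 377.5 kN.
Base metal shear (6 mm plate): yield φR_n = 1.0×0.6×250×6×206 = 185.4 kN; rupture φR_n = 0.75×0.6×400×6×206 = 222.5 kN; take 185.4 kN (yield).
Governing: min(377.5, 185.4) = 185.4 kN → base-metal shear.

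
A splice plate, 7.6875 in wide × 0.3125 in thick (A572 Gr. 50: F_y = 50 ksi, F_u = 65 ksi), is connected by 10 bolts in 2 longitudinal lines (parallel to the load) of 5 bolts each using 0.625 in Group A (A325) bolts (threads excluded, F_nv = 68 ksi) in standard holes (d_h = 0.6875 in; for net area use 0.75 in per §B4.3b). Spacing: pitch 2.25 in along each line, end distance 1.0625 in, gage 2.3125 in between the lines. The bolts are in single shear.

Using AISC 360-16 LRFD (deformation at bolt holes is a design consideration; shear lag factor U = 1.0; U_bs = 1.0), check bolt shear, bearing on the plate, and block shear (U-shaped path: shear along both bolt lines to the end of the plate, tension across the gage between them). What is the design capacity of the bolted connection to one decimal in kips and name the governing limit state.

Bolt shear: A_b = π(0.625)²/4 = 0.3068 in². φR_n = 0.75 × 68 × 0.3068 × 10 × 1 = 156.5 kips.
Bearing (0.3125 in plate, F_u = 65 ksi): end bolts L_c = 1.0625 − 0.6875/2 = 0.71875, R_n = min(1.2×0.71875×0.3125×65, 2.4×0.625×0.3125×65) = 17.52 kips/bolt; interior L_c = 2.25 − 0.6875 = 1.5625, R_n = 30.469 kips/bolt. φR_n = 0.75 × (2×17.52 + 8×30.469) = 209.1 kips.
Block shear: shear path 2×[1.0625+4×2.25] = 2×10.0625 in, A_gv = 6.2891, A_nv = 2×(10.0625 − 4.5×0.75)×0.3125 = 4.1797 in²; tension across gage: (2.3125 − 1×0.75)×0.3125 = 0.48828 in². R_n = min(0.6×65×4.1797, 0.6×50×6.2891) + 1.0×65×0.48828 = min(163.01, 188.67) + 31.738 = 194.75 kips. φR_n = 0.75 × 194.75 = 146.1 kips.
Governing: min(156.5, 209.1, 146.1) = 146.1 kips → block shear.

146.1 kips (block shear governs)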